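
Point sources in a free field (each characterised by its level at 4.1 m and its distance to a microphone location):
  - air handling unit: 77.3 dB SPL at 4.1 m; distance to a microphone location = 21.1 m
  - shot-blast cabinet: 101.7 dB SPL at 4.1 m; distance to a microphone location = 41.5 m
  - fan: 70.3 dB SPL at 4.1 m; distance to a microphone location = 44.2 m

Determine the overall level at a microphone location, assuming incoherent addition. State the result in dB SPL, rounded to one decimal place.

81.7 dB SPL

Propagate each source to the receiver with L = L_ref − 20·log₁₀(r/r_ref), then add intensities.
air handling unit: 77.3 − 20·log₁₀(21.1/4.1) = 77.3 − 14.23 = 63.07 dB SPL.
shot-blast cabinet: 101.7 − 20·log₁₀(41.5/4.1) = 101.7 − 20.11 = 81.59 dB SPL.
fan: 70.3 − 20·log₁₀(44.2/4.1) = 70.3 − 20.65 = 49.65 dB SPL.
Σ 10^(L/10) = 1.465e+08 → L_total = 10·log₁₀(1.465e+08) = 81.66 dB SPL.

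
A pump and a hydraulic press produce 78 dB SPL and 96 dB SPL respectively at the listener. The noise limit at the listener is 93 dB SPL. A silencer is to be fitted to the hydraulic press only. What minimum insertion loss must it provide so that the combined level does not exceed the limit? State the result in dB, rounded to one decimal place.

The untreated sources together contribute 10^(78/10) = 6.310e+07, i.e. 78.00 dB SPL.
To meet 93 dB SPL overall, the treated hydraulic press may contribute at most 10^(93/10) − 6.310e+07 = 1.932e+09, i.e. 92.86 dB SPL.
So the hydraulic press must be reduced from 96 to 92.86 dB SPL: IL = 3.14 dB.

3.1 dB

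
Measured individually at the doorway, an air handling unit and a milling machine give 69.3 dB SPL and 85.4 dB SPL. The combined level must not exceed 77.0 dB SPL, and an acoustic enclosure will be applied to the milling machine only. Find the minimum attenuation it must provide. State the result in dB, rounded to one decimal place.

Fixed contribution from the other source: Σ 10^(L/10) = 10^(69.3/10) = 8.511e+06 (69.30 dB SPL).
The limit corresponds to 10^(77.0/10) = 5.012e+07; subtracting the fixed part leaves 4.161e+07 for the milling machine, i.e. 76.19 dB SPL.
So the milling machine must be reduced from 85.4 to 76.19 dB SPL: IL = 9.21 dB.

9.2 dB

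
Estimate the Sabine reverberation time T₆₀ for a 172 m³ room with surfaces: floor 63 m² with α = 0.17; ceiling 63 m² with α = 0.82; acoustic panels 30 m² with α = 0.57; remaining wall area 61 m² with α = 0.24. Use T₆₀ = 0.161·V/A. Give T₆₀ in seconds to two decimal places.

0.29 s

Summing Sᵢαᵢ: 63·0.17 + 63·0.82 + 30·0.57 + 61·0.24 = 94.11 m².
T₆₀ = 0.161 × 172 / 94.11 = 0.294 s.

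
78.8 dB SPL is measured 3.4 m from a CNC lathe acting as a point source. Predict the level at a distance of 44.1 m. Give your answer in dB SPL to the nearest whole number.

Point-source attenuation: ΔL = 20·log₁₀(r₂/r₁) = 20·log₁₀(44.1/3.4) = 22.259 dB.
L₂ = 78.8 − 20·log₁₀(44.1/3.4) = 78.8 − 22.259 = 56.54 dB SPL.

57 dB SPL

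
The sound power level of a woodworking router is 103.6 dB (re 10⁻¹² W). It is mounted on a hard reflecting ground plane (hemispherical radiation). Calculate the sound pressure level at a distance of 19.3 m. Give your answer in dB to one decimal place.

69.9 dB

L_p = L_w − 10·log₁₀(2π·r²) with r = 19.3 m.
2π·r² = 2340 m², 10·log₁₀ of that is 33.693 dB.
L_p = 103.6 − 33.693 = 69.91 dB.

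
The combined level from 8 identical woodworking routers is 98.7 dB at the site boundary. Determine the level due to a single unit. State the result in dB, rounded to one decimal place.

For N identical incoherent sources L_total = L₁ + 10·log₁₀ N, so L₁ = 98.7 − 10·log₁₀(8) = 98.7 − 9.031.

89.7 dB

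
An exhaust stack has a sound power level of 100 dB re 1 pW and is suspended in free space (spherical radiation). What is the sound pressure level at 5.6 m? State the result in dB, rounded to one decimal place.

74.0 dB

L_p = L_w − 10·log₁₀(4π·r²) with r = 5.6 m.
4π·r² = 394.1 m², 10·log₁₀ of that is 25.956 dB.
L_p = 100 − 25.956 = 74.04 dB.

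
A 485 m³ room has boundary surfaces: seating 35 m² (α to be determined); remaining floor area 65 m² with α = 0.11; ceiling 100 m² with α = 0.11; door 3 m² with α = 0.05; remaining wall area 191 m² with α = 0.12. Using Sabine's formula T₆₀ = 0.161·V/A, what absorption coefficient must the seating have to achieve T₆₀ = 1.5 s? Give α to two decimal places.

0.31

A = 0.161·V/T₆₀ = 0.161·485/1.5 = 52.06 m² sabins.
Absorption from the other surfaces = 65·0.11 + 100·0.11 + 3·0.05 + 191·0.12 = 41.22 m², so the seating must supply 10.84 m² over 35 m².
α = 10.84/35 = 0.310.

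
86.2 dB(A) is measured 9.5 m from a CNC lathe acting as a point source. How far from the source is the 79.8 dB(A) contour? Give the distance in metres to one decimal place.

19.8 m

Point-source spreading drops the level by 20·log₁₀(r₂/r₁); inverting, r₂/r₁ = 10^(ΔL/20).
r₂ = 9.5·10^((86.2−79.8)/20) = 9.5·10^(6.4/20) = 19.85 m.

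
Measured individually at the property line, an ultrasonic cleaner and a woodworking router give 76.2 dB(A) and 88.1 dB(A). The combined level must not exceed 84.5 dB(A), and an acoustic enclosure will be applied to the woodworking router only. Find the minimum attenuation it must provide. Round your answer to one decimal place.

Everything except the woodworking router sums to 10^(76.2/10) = 4.169e+07 in linear terms, 76.20 dB(A).
To meet 84.5 dB(A) overall, the treated woodworking router may contribute at most 10^(84.5/10) − 4.169e+07 = 2.402e+08, i.e. 83.80 dB(A).
So the woodworking router must be reduced from 88.1 to 83.80 dB(A): IL = 4.30 dB.

4.3 dB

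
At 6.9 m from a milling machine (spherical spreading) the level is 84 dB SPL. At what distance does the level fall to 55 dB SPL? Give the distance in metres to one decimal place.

194.5 m

Point-source spreading drops the level by 20·log₁₀(r₂/r₁); inverting, r₂/r₁ = 10^(ΔL/20).
r₂ = 6.9·10^((84−55)/20) = 6.9·10^(29.0/20) = 194.47 m.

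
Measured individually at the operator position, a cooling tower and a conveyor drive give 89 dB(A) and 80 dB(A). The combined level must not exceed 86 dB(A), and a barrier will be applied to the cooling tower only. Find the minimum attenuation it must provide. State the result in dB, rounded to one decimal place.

4.3 dB

Fixed contribution from the other source: Σ 10^(L/10) = 10^(80/10) = 1.000e+08 (80.00 dB(A)).
The limit corresponds to 10^(86/10) = 3.981e+08; subtracting the fixed part leaves 2.981e+08 for the cooling tower, i.e. 84.74 dB(A).
So the cooling tower must be reduced from 89 to 84.74 dB(A): IL = 4.26 dB.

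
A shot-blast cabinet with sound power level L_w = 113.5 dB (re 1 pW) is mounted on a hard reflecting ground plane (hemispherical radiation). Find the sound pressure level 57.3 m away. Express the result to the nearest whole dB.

The power spreads over a hemisphere of area 2π·r², so L_p = L_w − 10·log₁₀(2π·r²).
2π·r² = 2.063e+04 m², 10·log₁₀ of that is 43.145 dB.
L_p = 113.5 − 43.145 = 70.36 dB.

70 dB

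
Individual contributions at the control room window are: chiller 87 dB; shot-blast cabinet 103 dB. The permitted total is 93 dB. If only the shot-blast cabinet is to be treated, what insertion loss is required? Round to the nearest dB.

11 dB

The untreated sources together contribute 10^(87/10) = 5.012e+08, i.e. 87.00 dB.
To meet 93 dB overall, the treated shot-blast cabinet may contribute at most 10^(93/10) − 5.012e+08 = 1.494e+09, i.e. 91.74 dB.
So the shot-blast cabinet must be reduced from 103 to 91.74 dB: IL = 11.26 dB.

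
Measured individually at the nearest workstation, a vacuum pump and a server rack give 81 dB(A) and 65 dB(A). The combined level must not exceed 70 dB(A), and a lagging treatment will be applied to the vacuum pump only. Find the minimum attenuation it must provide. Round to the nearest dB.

13 dB

Fixed contribution from the other source: Σ 10^(L/10) = 10^(65/10) = 3.162e+06 (65.00 dB(A)).
The limit corresponds to 10^(70/10) = 1.000e+07; subtracting the fixed part leaves 6.838e+06 for the vacuum pump, i.e. 68.35 dB(A).
Required insertion loss = 81 − 68.35 = 12.65 dB.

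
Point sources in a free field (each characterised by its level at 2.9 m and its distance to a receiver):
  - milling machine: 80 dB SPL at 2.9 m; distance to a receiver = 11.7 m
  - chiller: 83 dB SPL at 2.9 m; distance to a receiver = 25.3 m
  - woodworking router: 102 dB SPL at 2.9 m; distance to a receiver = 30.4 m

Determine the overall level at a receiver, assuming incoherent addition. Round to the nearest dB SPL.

82 dB SPL

Apply inverse-square spreading to bring every level to the receiver, then sum 10^(L/10).
milling machine: 80 − 20·log₁₀(11.7/2.9) = 80 − 12.12 = 67.88 dB SPL.
chiller: 83 − 20·log₁₀(25.3/2.9) = 83 − 18.81 = 64.19 dB SPL.
woodworking router: 102 − 20·log₁₀(30.4/2.9) = 102 − 20.41 = 81.59 dB SPL.
Σ 10^(L/10) = 1.530e+08 → L_total = 10·log₁₀(1.530e+08) = 81.85 dB SPL.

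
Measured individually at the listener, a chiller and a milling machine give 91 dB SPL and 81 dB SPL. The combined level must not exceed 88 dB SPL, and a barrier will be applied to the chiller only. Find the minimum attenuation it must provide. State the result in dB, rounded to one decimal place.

4.0 dB

Fixed contribution from the other source: Σ 10^(L/10) = 10^(81/10) = 1.259e+08 (81.00 dB SPL).
The limit corresponds to 10^(88/10) = 6.310e+08; subtracting the fixed part leaves 5.051e+08 for the chiller, i.e. 87.03 dB SPL.
Required insertion loss = 91 − 87.03 = 3.97 dB.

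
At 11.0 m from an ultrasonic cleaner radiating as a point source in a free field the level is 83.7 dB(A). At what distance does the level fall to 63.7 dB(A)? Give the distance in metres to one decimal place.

Point-source spreading drops the level by 20·log₁₀(r₂/r₁); inverting, r₂/r₁ = 10^(ΔL/20).
r₂ = 11.0·10^((83.7−63.7)/20) = 11.0·10^(20.0/20) = 110.00 m.

110.0 m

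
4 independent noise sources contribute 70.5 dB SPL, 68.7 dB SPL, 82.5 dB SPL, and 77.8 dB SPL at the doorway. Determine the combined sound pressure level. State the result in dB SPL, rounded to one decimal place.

For uncorrelated sources the intensities add, so convert each level to linear form, sum, and take 10·log₁₀ of the total.
Σ 10^(L/10) = 10^(70.5/10) + 10^(68.7/10) + 10^(82.5/10) + 10^(77.8/10) = 2.567e+08.
L_total = 10·log₁₀(2.567e+08) = 84.09 dB SPL.

84.1 dB SPL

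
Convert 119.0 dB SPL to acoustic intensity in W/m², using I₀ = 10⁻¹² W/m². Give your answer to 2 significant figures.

I/I₀ = 10^(119.0/10) = 7.943e+11, so I = 7.943e+11 × 10⁻¹² W/m².

0.79 W/m²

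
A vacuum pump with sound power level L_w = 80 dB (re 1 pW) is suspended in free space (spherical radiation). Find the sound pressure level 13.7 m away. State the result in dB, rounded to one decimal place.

46.3 dB

The power spreads over a sphere of area 4π·r², so L_p = L_w − 10·log₁₀(4π·r²).
4π·r² = 2359 m², 10·log₁₀ of that is 33.727 dB.
L_p = 80 − 33.727 = 46.27 dB.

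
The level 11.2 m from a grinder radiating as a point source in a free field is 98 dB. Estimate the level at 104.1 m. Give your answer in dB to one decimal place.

Spherical spreading from a point source gives a 20·log₁₀(r₂/r₁) drop.
L₂ = 98 − 20·log₁₀(104.1/11.2) = 98 − 19.365 = 78.64 dB.

78.6 dB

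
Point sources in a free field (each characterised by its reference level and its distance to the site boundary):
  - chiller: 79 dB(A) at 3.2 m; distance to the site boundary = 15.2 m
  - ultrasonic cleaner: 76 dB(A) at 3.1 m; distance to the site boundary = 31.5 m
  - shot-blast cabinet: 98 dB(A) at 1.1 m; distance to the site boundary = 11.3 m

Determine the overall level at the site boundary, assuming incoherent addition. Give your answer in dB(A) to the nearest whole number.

Apply inverse-square spreading to bring every level to the receiver, then sum 10^(L/10).
chiller: 79 − 20·log₁₀(15.2/3.2) = 79 − 13.53 = 65.47 dB(A).
ultrasonic cleaner: 76 − 20·log₁₀(31.5/3.1) = 76 − 20.14 = 55.86 dB(A).
shot-blast cabinet: 98 − 20·log₁₀(11.3/1.1) = 98 − 20.23 = 77.77 dB(A).
Σ 10^(L/10) = 6.370e+07 → L_total = 10·log₁₀(6.370e+07) = 78.04 dB(A).

78 dB(A)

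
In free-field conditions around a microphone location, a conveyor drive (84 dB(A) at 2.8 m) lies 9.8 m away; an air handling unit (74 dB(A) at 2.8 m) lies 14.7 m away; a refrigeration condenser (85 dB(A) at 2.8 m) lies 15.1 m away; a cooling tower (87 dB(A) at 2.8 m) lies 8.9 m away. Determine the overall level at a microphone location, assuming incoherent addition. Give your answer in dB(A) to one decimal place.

79.1 dB(A)

Propagate each source to the receiver with L = L_ref − 20·log₁₀(r/r_ref), then add intensities.
conveyor drive: 84 − 20·log₁₀(9.8/2.8) = 84 − 10.88 = 73.12 dB(A).
air handling unit: 74 − 20·log₁₀(14.7/2.8) = 74 − 14.40 = 59.60 dB(A).
refrigeration condenser: 85 − 20·log₁₀(15.1/2.8) = 85 − 14.64 = 70.36 dB(A).
cooling tower: 87 − 20·log₁₀(8.9/2.8) = 87 − 10.04 = 76.96 dB(A).
Σ 10^(L/10) = 8.190e+07 → L_total = 10·log₁₀(8.190e+07) = 79.13 dB(A).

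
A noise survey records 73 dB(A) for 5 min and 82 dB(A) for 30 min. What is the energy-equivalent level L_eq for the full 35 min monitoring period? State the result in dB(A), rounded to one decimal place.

81.4 dB(A)

Weight each interval's intensity by its duration and average over T = 35 min:
Σ tᵢ·10^(Lᵢ/10) = 5·10^(73/10) + 30·10^(82/10) = 4.854e+09.
L_eq = 10·log₁₀(4.854e+09/35) = 81.42 dB(A).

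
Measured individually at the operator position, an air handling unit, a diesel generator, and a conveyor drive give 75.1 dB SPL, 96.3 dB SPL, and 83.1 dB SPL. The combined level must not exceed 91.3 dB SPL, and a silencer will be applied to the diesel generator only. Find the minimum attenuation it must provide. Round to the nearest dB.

6 dB

Everything except the diesel generator sums to 10^(75.1/10) + 10^(83.1/10) = 2.365e+08 in linear terms, 83.74 dB SPL.
To meet 91.3 dB SPL overall, the treated diesel generator may contribute at most 10^(91.3/10) − 2.365e+08 = 1.112e+09, i.e. 90.46 dB SPL.
Required insertion loss = 96.3 − 90.46 = 5.84 dB.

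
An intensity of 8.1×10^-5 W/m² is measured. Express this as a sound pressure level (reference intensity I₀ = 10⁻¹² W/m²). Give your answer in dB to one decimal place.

L = 10·log₁₀(I/I₀) = 10·log₁₀(8.1×10^-5/10⁻¹²) = 10·log₁₀(8.1×10^7).
L = 10·(0.9085 + 7) = 79.08 dB.

79.1 dB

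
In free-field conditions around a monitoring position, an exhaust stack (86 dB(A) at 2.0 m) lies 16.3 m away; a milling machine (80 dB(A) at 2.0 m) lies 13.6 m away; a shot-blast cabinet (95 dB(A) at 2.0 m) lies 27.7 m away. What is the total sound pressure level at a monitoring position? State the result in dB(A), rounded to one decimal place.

73.9 dB(A)

Apply inverse-square spreading to bring every level to the receiver, then sum 10^(L/10).
exhaust stack: 86 − 20·log₁₀(16.3/2.0) = 86 − 18.22 = 67.78 dB(A).
milling machine: 80 − 20·log₁₀(13.6/2.0) = 80 − 16.65 = 63.35 dB(A).
shot-blast cabinet: 95 − 20·log₁₀(27.7/2.0) = 95 − 22.83 = 72.17 dB(A).
Σ 10^(L/10) = 2.464e+07 → L_total = 10·log₁₀(2.464e+07) = 73.92 dB(A).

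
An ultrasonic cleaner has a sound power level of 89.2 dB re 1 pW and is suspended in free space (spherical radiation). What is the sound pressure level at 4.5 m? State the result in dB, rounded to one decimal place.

L_p = L_w − 10·log₁₀(4π·r²) with r = 4.5 m.
4π·r² = 254.5 m², 10·log₁₀ of that is 24.056 dB.
L_p = 89.2 − 24.056 = 65.14 dB.

65.1 dB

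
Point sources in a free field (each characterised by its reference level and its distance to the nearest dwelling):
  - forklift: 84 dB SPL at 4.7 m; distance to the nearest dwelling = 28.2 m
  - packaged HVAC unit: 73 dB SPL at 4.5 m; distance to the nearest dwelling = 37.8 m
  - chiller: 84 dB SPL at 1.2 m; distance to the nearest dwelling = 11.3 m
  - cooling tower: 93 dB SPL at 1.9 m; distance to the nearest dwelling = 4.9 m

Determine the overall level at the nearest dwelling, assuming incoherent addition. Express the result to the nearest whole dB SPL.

85 dB SPL

Propagate each source to the receiver with L = L_ref − 20·log₁₀(r/r_ref), then add intensities.
forklift: 84 − 20·log₁₀(28.2/4.7) = 84 − 15.56 = 68.44 dB SPL.
packaged HVAC unit: 73 − 20·log₁₀(37.8/4.5) = 73 − 18.49 = 54.51 dB SPL.
chiller: 84 − 20·log₁₀(11.3/1.2) = 84 − 19.48 = 64.52 dB SPL.
cooling tower: 93 − 20·log₁₀(4.9/1.9) = 93 − 8.23 = 84.77 dB SPL.
Σ 10^(L/10) = 3.101e+08 → L_total = 10·log₁₀(3.101e+08) = 84.91 dB SPL.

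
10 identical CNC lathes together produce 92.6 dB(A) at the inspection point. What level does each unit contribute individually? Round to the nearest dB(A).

83 dB(A)

Dividing the total intensity by 10 lowers the level by 10·log₁₀ 10 = 10.000 dB: L₁ = 92.6 − 10.000.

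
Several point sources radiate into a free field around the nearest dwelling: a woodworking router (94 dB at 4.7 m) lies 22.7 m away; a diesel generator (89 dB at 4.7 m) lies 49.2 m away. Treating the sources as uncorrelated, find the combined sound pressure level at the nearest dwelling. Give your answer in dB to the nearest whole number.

Apply inverse-square spreading to bring every level to the receiver, then sum 10^(L/10).
woodworking router: 94 − 20·log₁₀(22.7/4.7) = 94 − 13.68 = 80.32 dB.
diesel generator: 89 − 20·log₁₀(49.2/4.7) = 89 − 20.40 = 68.60 dB.
Σ 10^(L/10) = 1.149e+08 → L_total = 10·log₁₀(1.149e+08) = 80.60 dB.

81 dB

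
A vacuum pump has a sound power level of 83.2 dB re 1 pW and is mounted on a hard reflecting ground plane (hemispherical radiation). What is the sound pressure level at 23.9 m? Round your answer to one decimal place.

47.7 dB

The power spreads over a hemisphere of area 2π·r², so L_p = L_w − 10·log₁₀(2π·r²).
2π·r² = 3589 m², 10·log₁₀ of that is 35.550 dB.
L_p = 83.2 − 35.550 = 47.65 dB.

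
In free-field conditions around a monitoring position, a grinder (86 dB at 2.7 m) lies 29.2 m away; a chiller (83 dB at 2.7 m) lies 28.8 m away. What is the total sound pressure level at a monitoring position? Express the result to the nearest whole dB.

67 dB

Apply inverse-square spreading to bring every level to the receiver, then sum 10^(L/10).
grinder: 86 − 20·log₁₀(29.2/2.7) = 86 − 20.68 = 65.32 dB.
chiller: 83 − 20·log₁₀(28.8/2.7) = 83 − 20.56 = 62.44 dB.
Σ 10^(L/10) = 5.157e+06 → L_total = 10·log₁₀(5.157e+06) = 67.12 dB.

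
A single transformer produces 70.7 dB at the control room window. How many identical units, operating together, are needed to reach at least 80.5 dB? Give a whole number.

10

N identical sources give L₁ + 10·log₁₀ N, so require 10·log₁₀ N ≥ 80.5 − 70.7 = 9.8 dB.
N ≥ 10^(9.8/10) = 9.550, so N = 10.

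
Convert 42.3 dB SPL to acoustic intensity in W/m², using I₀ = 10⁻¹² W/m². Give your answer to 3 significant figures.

1.70e-08 W/m²

L = 10·log₁₀(I/I₀) ⇒ I = I₀·10^(L/10) = 10⁻¹² × 10^4.23.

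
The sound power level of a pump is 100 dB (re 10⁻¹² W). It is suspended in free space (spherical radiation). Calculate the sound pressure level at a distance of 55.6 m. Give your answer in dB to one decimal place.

54.1 dB

The power spreads over a sphere of area 4π·r², so L_p = L_w − 10·log₁₀(4π·r²).
4π·r² = 3.885e+04 m², 10·log₁₀ of that is 45.894 dB.
L_p = 100 − 45.894 = 54.11 dB.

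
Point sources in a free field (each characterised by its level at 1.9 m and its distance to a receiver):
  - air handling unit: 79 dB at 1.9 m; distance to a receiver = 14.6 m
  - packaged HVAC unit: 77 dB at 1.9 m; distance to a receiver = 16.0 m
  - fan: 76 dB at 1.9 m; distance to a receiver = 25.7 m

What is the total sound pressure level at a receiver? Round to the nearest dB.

Propagate each source to the receiver with L = L_ref − 20·log₁₀(r/r_ref), then add intensities.
air handling unit: 79 − 20·log₁₀(14.6/1.9) = 79 − 17.71 = 61.29 dB.
packaged HVAC unit: 77 − 20·log₁₀(16.0/1.9) = 77 − 18.51 = 58.49 dB.
fan: 76 − 20·log₁₀(25.7/1.9) = 76 − 22.62 = 53.38 dB.
Σ 10^(L/10) = 2.270e+06 → L_total = 10·log₁₀(2.270e+06) = 63.56 dB.

64 dB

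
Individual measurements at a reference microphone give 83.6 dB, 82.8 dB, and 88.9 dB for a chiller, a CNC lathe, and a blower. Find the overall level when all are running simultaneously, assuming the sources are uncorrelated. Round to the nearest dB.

Incoherent sources combine by intensity addition: L_total = 10·log₁₀(Σ 10^(L_i/10)).
Σ 10^(L/10) = 10^(83.6/10) + 10^(82.8/10) + 10^(88.9/10) = 1.196e+09.
L_total = 10·log₁₀(1.196e+09) = 90.78 dB.

91 dB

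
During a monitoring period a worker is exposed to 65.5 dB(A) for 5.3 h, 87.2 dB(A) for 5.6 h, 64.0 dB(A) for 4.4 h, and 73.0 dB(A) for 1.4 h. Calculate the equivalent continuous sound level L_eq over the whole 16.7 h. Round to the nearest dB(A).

The energy average is taken in the linear domain: L_eq = 10·log₁₀[(Σ tᵢ·10^(Lᵢ/10))/T], T = 16.7 h.
Σ tᵢ·10^(Lᵢ/10) = 5.3·10^(65.5/10) + 5.6·10^(87.2/10) + 4.4·10^(64.0/10) + 1.4·10^(73.0/10) = 2.997e+09.
L_eq = 10·log₁₀(2.997e+09/16.7) = 82.54 dB(A).

83 dB(A)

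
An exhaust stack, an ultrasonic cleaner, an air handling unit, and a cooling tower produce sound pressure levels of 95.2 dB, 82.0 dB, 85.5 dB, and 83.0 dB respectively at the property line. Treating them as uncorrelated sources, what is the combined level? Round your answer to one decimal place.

Incoherent sources combine by intensity addition: L_total = 10·log₁₀(Σ 10^(L_i/10)).
Σ 10^(L/10) = 10^(95.2/10) + 10^(82.0/10) + 10^(85.5/10) + 10^(83.0/10) = 4.024e+09.
L_total = 10·log₁₀(4.024e+09) = 96.05 dB.

96.0 dB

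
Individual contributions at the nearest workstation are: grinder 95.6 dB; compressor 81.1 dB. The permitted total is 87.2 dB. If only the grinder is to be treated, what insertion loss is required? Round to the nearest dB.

10 dB

The untreated sources together contribute 10^(81.1/10) = 1.288e+08, i.e. 81.10 dB.
The limit corresponds to 10^(87.2/10) = 5.248e+08; subtracting the fixed part leaves 3.960e+08 for the grinder, i.e. 85.98 dB.
Required insertion loss = 95.6 − 85.98 = 9.62 dB.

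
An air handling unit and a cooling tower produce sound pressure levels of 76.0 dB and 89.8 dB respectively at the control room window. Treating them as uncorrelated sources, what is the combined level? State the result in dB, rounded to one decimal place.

For uncorrelated sources the intensities add, so convert each level to linear form, sum, and take 10·log₁₀ of the total.
Σ 10^(L/10) = 10^(76.0/10) + 10^(89.8/10) = 9.948e+08.
L_total = 10·log₁₀(9.948e+08) = 89.98 dB.

90.0 dB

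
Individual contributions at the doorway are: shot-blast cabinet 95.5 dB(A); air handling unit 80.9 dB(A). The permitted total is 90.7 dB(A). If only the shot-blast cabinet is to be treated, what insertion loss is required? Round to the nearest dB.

Everything except the shot-blast cabinet sums to 10^(80.9/10) = 1.230e+08 in linear terms, 80.90 dB(A).
The limit corresponds to 10^(90.7/10) = 1.175e+09; subtracting the fixed part leaves 1.052e+09 for the shot-blast cabinet, i.e. 90.22 dB(A).
So the shot-blast cabinet must be reduced from 95.5 to 90.22 dB(A): IL = 5.28 dB.

5 dB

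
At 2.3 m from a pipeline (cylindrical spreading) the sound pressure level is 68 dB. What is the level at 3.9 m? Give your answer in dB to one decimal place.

65.7 dB

For a line source, L₂ = L₁ − 10·log₁₀(r₂/r₁).
L₂ = 68 − 10·log₁₀(3.9/2.3) = 68 − 2.293 = 65.71 dB.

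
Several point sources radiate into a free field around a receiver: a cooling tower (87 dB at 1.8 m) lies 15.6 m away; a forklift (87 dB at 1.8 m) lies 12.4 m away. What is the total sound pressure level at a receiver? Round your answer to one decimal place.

Apply inverse-square spreading to bring every level to the receiver, then sum 10^(L/10).
cooling tower: 87 − 20·log₁₀(15.6/1.8) = 87 − 18.76 = 68.24 dB.
forklift: 87 − 20·log₁₀(12.4/1.8) = 87 − 16.76 = 70.24 dB.
Σ 10^(L/10) = 1.723e+07 → L_total = 10·log₁₀(1.723e+07) = 72.36 dB.

72.4 dB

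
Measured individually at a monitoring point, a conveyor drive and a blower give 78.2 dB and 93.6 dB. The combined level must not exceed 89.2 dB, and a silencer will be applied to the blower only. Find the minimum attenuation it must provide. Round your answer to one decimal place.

Everything except the blower sums to 10^(78.2/10) = 6.607e+07 in linear terms, 78.20 dB.
The limit corresponds to 10^(89.2/10) = 8.318e+08; subtracting the fixed part leaves 7.657e+08 for the blower, i.e. 88.84 dB.
Required insertion loss = 93.6 − 88.84 = 4.76 dB.

4.8 dB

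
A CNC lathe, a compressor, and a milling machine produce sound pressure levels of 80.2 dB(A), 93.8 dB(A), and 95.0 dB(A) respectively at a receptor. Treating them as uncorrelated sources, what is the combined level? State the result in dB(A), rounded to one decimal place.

For uncorrelated sources the intensities add, so convert each level to linear form, sum, and take 10·log₁₀ of the total.
Σ 10^(L/10) = 10^(80.2/10) + 10^(93.8/10) + 10^(95.0/10) = 5.666e+09.
L_total = 10·log₁₀(5.666e+09) = 97.53 dB(A).

97.5 dB(A)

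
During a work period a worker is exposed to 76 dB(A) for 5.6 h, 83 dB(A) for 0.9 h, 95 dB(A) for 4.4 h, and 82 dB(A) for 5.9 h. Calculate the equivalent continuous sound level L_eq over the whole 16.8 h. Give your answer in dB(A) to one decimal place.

89.6 dB(A)

L_eq = 10·log₁₀[(1/T)·Σ tᵢ·10^(Lᵢ/10)] with T = 16.8 h.
Σ tᵢ·10^(Lᵢ/10) = 5.6·10^(76/10) + 0.9·10^(83/10) + 4.4·10^(95/10) + 5.9·10^(82/10) = 1.525e+10.
L_eq = 10·log₁₀(1.525e+10/16.8) = 89.58 dB(A).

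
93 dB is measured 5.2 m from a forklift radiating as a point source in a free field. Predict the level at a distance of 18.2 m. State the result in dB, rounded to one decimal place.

82.1 dB

Point-source attenuation: ΔL = 20·log₁₀(r₂/r₁) = 20·log₁₀(18.2/5.2) = 10.881 dB.
L₂ = 93 − 20·log₁₀(18.2/5.2) = 93 − 10.881 = 82.12 dB.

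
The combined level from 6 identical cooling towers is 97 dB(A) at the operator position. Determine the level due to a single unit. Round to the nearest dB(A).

89 dB(A)

6 equal contributions raise the level by 10·log₁₀ 6 = 7.782 dB, so each unit alone gives 97 − 7.782.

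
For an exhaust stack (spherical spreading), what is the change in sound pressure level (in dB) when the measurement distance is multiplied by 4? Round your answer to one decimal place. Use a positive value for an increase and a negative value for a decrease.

-12.0 dB

A point source loses 6 dB per doubling of distance; generally ΔL = −20·log₁₀(r₂/r₁).
ΔL = −20·log₁₀(4) = -12.04 dB.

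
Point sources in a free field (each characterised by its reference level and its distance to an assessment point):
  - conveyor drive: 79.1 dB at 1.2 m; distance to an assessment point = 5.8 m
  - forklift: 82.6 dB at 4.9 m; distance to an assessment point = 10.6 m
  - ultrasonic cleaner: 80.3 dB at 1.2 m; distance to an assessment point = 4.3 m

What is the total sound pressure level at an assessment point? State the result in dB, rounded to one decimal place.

77.1 dB

Apply inverse-square spreading to bring every level to the receiver, then sum 10^(L/10).
conveyor drive: 79.1 − 20·log₁₀(5.8/1.2) = 79.1 − 13.68 = 65.42 dB.
forklift: 82.6 − 20·log₁₀(10.6/4.9) = 82.6 − 6.70 = 75.90 dB.
ultrasonic cleaner: 80.3 − 20·log₁₀(4.3/1.2) = 80.3 − 11.09 = 69.21 dB.
Σ 10^(L/10) = 5.071e+07 → L_total = 10·log₁₀(5.071e+07) = 77.05 dB.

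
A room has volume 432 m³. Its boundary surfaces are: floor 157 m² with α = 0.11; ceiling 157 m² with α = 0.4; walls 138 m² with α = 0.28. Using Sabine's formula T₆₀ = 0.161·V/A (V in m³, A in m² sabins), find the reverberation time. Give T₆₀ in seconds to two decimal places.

0.59 s

Summing Sᵢαᵢ: 157·0.11 + 157·0.4 + 138·0.28 = 118.71 m².
T₆₀ = 0.161·V/A = 0.161·432/118.71 = 0.586 s.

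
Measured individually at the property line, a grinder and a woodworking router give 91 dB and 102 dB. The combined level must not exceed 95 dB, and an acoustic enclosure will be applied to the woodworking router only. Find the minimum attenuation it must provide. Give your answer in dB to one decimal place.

Fixed contribution from the other source: Σ 10^(L/10) = 10^(91/10) = 1.259e+09 (91.00 dB).
To meet 95 dB overall, the treated woodworking router may contribute at most 10^(95/10) − 1.259e+09 = 1.903e+09, i.e. 92.80 dB.
So the woodworking router must be reduced from 102 to 92.80 dB: IL = 9.20 dB.

9.2 dB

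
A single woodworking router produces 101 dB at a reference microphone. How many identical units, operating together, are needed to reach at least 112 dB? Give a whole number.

13

Need L₁ + 10·log₁₀ N ≥ 112, i.e. log₁₀ N ≥ 1.10.
N ≥ 10^(11.0/10) = 12.589, so N = 13.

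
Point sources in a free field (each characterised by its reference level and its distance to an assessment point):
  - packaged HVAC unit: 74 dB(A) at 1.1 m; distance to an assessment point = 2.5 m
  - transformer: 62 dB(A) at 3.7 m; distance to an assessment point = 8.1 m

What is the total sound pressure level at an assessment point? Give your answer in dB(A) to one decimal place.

First find each source's level at the receiver (point-source: −20·log₁₀(r/r_ref)), then combine on an intensity basis.
packaged HVAC unit: 74 − 20·log₁₀(2.5/1.1) = 74 − 7.13 = 66.87 dB(A).
transformer: 62 − 20·log₁₀(8.1/3.7) = 62 − 6.81 = 55.19 dB(A).
Σ 10^(L/10) = 5.194e+06 → L_total = 10·log₁₀(5.194e+06) = 67.15 dB(A).

67.2 dB(A)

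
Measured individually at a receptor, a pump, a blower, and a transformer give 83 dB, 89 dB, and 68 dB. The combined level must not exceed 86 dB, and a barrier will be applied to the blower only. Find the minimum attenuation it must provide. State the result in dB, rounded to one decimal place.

6.2 dB

Everything except the blower sums to 10^(83/10) + 10^(68/10) = 2.058e+08 in linear terms, 83.14 dB.
To meet 86 dB overall, the treated blower may contribute at most 10^(86/10) − 2.058e+08 = 1.923e+08, i.e. 82.84 dB.
Required insertion loss = 89 − 82.84 = 6.16 dB.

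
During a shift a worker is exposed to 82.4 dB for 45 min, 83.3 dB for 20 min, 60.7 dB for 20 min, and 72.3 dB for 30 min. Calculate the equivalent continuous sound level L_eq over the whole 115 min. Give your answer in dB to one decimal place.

80.4 dB

The energy average is taken in the linear domain: L_eq = 10·log₁₀[(Σ tᵢ·10^(Lᵢ/10))/T], T = 115 min.
Σ tᵢ·10^(Lᵢ/10) = 45·10^(82.4/10) + 20·10^(83.3/10) + 20·10^(60.7/10) + 30·10^(72.3/10) = 1.263e+10.
L_eq = 10·log₁₀(1.263e+10/115) = 80.41 dB.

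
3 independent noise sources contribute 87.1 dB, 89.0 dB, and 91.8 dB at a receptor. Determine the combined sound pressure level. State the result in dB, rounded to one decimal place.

94.5 dB

For uncorrelated sources the intensities add, so convert each level to linear form, sum, and take 10·log₁₀ of the total.
Σ 10^(L/10) = 10^(87.1/10) + 10^(89.0/10) + 10^(91.8/10) = 2.821e+09.
L_total = 10·log₁₀(2.821e+09) = 94.50 dB.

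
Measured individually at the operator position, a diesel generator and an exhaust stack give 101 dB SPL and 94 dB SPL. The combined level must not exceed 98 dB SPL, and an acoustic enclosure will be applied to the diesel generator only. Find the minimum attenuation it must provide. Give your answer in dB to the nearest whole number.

5 dB

The untreated sources together contribute 10^(94/10) = 2.512e+09, i.e. 94.00 dB SPL.
The limit corresponds to 10^(98/10) = 6.310e+09; subtracting the fixed part leaves 3.798e+09 for the diesel generator, i.e. 95.80 dB SPL.
So the diesel generator must be reduced from 101 to 95.80 dB SPL: IL = 5.20 dB.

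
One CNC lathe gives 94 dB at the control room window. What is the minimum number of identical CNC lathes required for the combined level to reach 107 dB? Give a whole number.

The shortfall is 107 − 94 = 13.0 dB, and N units add 10·log₁₀ N, so need 10·log₁₀ N ≥ 13.0.
N ≥ 10^(13.0/10) = 19.953, so N = 20.

20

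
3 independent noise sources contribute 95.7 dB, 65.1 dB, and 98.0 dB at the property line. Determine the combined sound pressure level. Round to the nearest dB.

For uncorrelated sources the intensities add, so convert each level to linear form, sum, and take 10·log₁₀ of the total.
Σ 10^(L/10) = 10^(95.7/10) + 10^(65.1/10) + 10^(98.0/10) = 1.003e+10.
L_total = 10·log₁₀(1.003e+10) = 100.01 dB.

100 dB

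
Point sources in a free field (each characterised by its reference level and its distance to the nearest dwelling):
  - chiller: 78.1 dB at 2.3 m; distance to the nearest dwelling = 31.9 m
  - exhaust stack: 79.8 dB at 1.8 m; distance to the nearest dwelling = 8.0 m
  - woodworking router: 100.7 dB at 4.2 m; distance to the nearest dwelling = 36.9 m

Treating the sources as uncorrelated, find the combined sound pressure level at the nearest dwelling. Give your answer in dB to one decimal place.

Apply inverse-square spreading to bring every level to the receiver, then sum 10^(L/10).
chiller: 78.1 − 20·log₁₀(31.9/2.3) = 78.1 − 22.84 = 55.26 dB.
exhaust stack: 79.8 − 20·log₁₀(8.0/1.8) = 79.8 − 12.96 = 66.84 dB.
woodworking router: 100.7 − 20·log₁₀(36.9/4.2) = 100.7 − 18.88 = 81.82 dB.
Σ 10^(L/10) = 1.574e+08 → L_total = 10·log₁₀(1.574e+08) = 81.97 dB.

82.0 dB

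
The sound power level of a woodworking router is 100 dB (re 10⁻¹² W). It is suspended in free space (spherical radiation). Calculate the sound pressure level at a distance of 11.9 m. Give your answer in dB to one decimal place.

The power spreads over a sphere of area 4π·r², so L_p = L_w − 10·log₁₀(4π·r²).
4π·r² = 1780 m², 10·log₁₀ of that is 32.503 dB.
L_p = 100 − 32.503 = 67.50 dB.

67.5 dB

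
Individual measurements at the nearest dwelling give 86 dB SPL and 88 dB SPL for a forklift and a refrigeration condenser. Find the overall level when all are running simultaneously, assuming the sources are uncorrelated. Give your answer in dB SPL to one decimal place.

Incoherent sources combine by intensity addition: L_total = 10·log₁₀(Σ 10^(L_i/10)).
Σ 10^(L/10) = 10^(86/10) + 10^(88/10) = 1.029e+09.
L_total = 10·log₁₀(1.029e+09) = 90.12 dB SPL.

90.1 dB SPL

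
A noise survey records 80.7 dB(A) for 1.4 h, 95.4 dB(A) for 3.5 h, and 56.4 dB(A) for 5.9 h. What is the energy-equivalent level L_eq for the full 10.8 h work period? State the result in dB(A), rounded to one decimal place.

The energy average is taken in the linear domain: L_eq = 10·log₁₀[(Σ tᵢ·10^(Lᵢ/10))/T], T = 10.8 h.
Σ tᵢ·10^(Lᵢ/10) = 1.4·10^(80.7/10) + 3.5·10^(95.4/10) + 5.9·10^(56.4/10) = 1.230e+10.
L_eq = 10·log₁₀(1.230e+10/10.8) = 90.57 dB(A).

90.6 dB(A)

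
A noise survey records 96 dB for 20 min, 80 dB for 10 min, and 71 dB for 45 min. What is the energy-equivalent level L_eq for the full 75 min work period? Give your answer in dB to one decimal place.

L_eq = 10·log₁₀[(1/T)·Σ tᵢ·10^(Lᵢ/10)] with T = 75 min.
Σ tᵢ·10^(Lᵢ/10) = 20·10^(96/10) + 10·10^(80/10) + 45·10^(71/10) = 8.119e+10.
L_eq = 10·log₁₀(8.119e+10/75) = 90.34 dB.

90.3 dB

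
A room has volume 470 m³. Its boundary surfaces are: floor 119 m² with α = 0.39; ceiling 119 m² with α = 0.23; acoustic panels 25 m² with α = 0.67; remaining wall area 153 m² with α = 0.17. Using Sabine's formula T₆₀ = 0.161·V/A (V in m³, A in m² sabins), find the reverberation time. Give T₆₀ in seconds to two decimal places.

Summing Sᵢαᵢ: 119·0.39 + 119·0.23 + 25·0.67 + 153·0.17 = 116.54 m².
T₆₀ = 0.161·V/A = 0.161·470/116.54 = 0.649 s.

0.65 s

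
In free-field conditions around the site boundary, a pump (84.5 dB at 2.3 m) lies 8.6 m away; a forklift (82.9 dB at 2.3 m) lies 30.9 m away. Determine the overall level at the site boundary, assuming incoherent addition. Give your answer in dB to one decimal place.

73.3 dB

Apply inverse-square spreading to bring every level to the receiver, then sum 10^(L/10).
pump: 84.5 − 20·log₁₀(8.6/2.3) = 84.5 − 11.46 = 73.04 dB.
forklift: 82.9 − 20·log₁₀(30.9/2.3) = 82.9 − 22.56 = 60.34 dB.
Σ 10^(L/10) = 2.124e+07 → L_total = 10·log₁₀(2.124e+07) = 73.27 dB.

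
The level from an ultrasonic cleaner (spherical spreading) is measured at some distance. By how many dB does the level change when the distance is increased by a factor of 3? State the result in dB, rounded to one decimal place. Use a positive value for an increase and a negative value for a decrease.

-9.5 dB

With spherical spreading the level changes by −20·log₁₀(r₂/r₁).
ΔL = −20·log₁₀(3) = -9.54 dB.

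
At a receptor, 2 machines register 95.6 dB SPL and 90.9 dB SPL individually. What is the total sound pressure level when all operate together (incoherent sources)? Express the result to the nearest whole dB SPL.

For uncorrelated sources the intensities add, so convert each level to linear form, sum, and take 10·log₁₀ of the total.
Σ 10^(L/10) = 10^(95.6/10) + 10^(90.9/10) = 4.861e+09.
L_total = 10·log₁₀(4.861e+09) = 96.87 dB SPL.

97 dB SPL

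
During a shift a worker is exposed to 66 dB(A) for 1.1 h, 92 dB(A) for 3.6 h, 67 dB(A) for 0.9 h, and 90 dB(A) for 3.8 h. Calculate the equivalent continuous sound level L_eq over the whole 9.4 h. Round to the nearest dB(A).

90 dB(A)

The energy average is taken in the linear domain: L_eq = 10·log₁₀[(Σ tᵢ·10^(Lᵢ/10))/T], T = 9.4 h.
Σ tᵢ·10^(Lᵢ/10) = 1.1·10^(66/10) + 3.6·10^(92/10) + 0.9·10^(67/10) + 3.8·10^(90/10) = 9.515e+09.
L_eq = 10·log₁₀(9.515e+09/9.4) = 90.05 dB(A).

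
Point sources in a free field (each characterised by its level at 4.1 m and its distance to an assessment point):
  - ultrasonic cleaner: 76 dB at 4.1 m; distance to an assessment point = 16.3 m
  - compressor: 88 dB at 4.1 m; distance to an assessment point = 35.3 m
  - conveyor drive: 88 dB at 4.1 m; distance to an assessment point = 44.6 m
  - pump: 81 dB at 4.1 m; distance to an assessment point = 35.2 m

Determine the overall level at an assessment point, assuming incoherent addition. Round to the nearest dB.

Apply inverse-square spreading to bring every level to the receiver, then sum 10^(L/10).
ultrasonic cleaner: 76 − 20·log₁₀(16.3/4.1) = 76 − 11.99 = 64.01 dB.
compressor: 88 − 20·log₁₀(35.3/4.1) = 88 − 18.70 = 69.30 dB.
conveyor drive: 88 − 20·log₁₀(44.6/4.1) = 88 − 20.73 = 67.27 dB.
pump: 81 − 20·log₁₀(35.2/4.1) = 81 − 18.68 = 62.32 dB.
Σ 10^(L/10) = 1.807e+07 → L_total = 10·log₁₀(1.807e+07) = 72.57 dB.

73 dB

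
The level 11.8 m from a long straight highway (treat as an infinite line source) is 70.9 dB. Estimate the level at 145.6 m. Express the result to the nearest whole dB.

60 dB

Line-source attenuation: ΔL = 10·log₁₀(r₂/r₁) = 10·log₁₀(145.6/11.8) = 10.913 dB.
L₂ = 70.9 − 10·log₁₀(145.6/11.8) = 70.9 − 10.913 = 59.99 dB.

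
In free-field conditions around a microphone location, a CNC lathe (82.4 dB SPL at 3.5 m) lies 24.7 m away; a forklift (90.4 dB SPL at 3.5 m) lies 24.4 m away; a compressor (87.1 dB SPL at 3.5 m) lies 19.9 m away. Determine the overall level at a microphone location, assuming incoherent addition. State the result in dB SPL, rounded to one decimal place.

76.2 dB SPL

First find each source's level at the receiver (point-source: −20·log₁₀(r/r_ref)), then combine on an intensity basis.
CNC lathe: 82.4 − 20·log₁₀(24.7/3.5) = 82.4 − 16.97 = 65.43 dB SPL.
forklift: 90.4 − 20·log₁₀(24.4/3.5) = 90.4 − 16.87 = 73.53 dB SPL.
compressor: 87.1 − 20·log₁₀(19.9/3.5) = 87.1 − 15.10 = 72.00 dB SPL.
Σ 10^(L/10) = 4.191e+07 → L_total = 10·log₁₀(4.191e+07) = 76.22 dB SPL.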